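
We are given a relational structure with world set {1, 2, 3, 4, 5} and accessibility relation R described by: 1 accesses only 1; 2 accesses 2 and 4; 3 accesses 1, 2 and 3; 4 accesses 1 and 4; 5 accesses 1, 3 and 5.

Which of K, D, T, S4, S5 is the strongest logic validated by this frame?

T

Serial (axiom D): yes — every world has a successor (e.g. 1 R 1).
Reflexive (axiom T): yes — every world is R-related to itself.
Transitive (axiom 4): no — 2 R 4 and 4 R 1, but not 2 R 1.
Euclidean (axiom 5): no — 3 R 1 and 3 R 2, but not 1 R 2.
So F validates K, D, T; S4 would additionally require R to be transitive. The strongest is T.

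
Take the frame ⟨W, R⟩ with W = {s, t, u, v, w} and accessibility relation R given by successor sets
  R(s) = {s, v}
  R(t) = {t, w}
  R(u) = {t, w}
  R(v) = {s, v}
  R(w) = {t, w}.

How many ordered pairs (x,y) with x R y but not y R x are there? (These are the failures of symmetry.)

2

Enumerating: (u,t), (u,w).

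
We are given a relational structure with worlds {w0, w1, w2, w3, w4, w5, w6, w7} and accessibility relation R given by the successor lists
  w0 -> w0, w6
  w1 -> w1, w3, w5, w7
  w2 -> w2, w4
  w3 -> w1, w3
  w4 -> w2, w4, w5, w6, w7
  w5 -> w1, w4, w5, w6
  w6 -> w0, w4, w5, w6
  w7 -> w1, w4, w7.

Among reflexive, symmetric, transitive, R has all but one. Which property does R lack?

transitive

Reflexive: yes — every world is R-related to itself.
Symmetric: yes — every pair in R has its reverse in R.
Transitive: no — w0 R w6 and w6 R w4, but not w0 R w4.
Only transitive fails.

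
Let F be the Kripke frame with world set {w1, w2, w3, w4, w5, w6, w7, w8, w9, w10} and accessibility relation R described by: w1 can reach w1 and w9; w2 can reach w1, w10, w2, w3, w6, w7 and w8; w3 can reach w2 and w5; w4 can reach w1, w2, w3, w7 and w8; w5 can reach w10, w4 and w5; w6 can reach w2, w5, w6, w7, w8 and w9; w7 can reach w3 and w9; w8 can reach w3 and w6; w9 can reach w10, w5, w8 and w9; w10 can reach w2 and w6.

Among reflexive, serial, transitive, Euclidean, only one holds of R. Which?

Reflexive: no — w3 is not related to itself.
Serial: yes — every world has a successor (e.g. w1 R w1).
Transitive: no — w1 R w9 and w9 R w10, but not w1 R w10.
Euclidean: no — w2 R w1 and w2 R w10, but not w1 R w10.
Only serial holds.

serial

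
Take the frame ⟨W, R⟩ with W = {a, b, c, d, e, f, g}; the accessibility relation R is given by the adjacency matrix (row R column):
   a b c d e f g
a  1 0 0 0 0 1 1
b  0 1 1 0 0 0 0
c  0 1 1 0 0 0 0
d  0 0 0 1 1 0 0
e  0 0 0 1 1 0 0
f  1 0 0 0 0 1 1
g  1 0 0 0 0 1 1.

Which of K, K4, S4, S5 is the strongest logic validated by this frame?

S5

Transitive (axiom 4): yes — every two-step R-path is closed by a direct edge.
Reflexive (axiom T): yes — every world is R-related to itself.
Euclidean (axiom 5): yes — any two successors of a common world are R-related.
So F validates K, K4, S4, S5. The strongest is S5.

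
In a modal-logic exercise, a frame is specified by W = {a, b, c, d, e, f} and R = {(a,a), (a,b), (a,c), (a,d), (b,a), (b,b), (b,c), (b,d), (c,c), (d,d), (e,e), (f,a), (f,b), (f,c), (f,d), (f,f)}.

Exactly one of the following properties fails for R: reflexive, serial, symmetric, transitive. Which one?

symmetric

Reflexive: yes — every world is R-related to itself.
Serial: yes — every world has a successor (e.g. a R a).
Symmetric: no — a R c but not c R a.
Transitive: yes — every two-step R-path is closed by a direct edge.
Only symmetric fails.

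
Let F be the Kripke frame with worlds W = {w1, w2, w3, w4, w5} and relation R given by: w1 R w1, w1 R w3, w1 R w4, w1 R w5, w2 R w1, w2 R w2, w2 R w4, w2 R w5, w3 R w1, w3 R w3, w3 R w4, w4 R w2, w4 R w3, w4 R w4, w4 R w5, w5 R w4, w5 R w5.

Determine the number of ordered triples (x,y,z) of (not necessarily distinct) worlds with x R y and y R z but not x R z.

Enumerating: (w1,w4,w2), (w2,w1,w3), (w2,w4,w3), (w3,w1,w5), (w3,w4,w2), (w3,w4,w5), (w4,w2,w1), (w4,w3,w1), (w5,w4,w2), (w5,w4,w3).

10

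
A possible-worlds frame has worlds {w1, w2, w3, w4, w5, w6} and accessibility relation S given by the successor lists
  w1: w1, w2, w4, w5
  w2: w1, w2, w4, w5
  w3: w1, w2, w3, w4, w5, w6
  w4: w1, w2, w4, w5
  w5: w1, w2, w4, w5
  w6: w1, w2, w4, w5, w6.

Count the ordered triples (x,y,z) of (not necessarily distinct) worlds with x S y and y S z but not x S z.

S is transitive; there are no such tuples.

0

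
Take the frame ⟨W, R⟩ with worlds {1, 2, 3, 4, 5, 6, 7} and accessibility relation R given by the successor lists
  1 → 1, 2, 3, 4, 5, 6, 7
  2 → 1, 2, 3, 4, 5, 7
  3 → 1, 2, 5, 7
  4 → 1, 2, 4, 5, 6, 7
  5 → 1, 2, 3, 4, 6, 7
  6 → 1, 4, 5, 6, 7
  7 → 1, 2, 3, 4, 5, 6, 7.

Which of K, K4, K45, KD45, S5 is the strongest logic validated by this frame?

K

Transitive (axiom 4): no — 2 R 1 and 1 R 6, but not 2 R 6.
Euclidean (axiom 5): no — 1 R 2 and 1 R 6, but not 2 R 6.
Serial (axiom D): yes — every world has a successor (e.g. 1 R 1).
Reflexive (axiom T): no — 3 is not related to itself.
So F validates K; K4 would additionally require R to be transitive. The strongest is K.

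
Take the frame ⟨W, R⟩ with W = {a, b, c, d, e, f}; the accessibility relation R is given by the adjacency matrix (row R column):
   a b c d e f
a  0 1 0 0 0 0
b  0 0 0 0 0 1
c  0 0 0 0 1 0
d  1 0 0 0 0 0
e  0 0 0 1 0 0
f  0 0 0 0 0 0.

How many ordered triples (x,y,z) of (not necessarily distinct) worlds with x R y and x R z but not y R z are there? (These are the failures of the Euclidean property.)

Enumerating: (a,b,b), (b,f,f), (c,e,e), (d,a,a), (e,d,d).

5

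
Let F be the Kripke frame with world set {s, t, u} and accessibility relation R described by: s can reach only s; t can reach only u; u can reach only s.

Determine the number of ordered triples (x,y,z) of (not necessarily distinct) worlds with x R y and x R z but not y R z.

Enumerating: (t,u,u).

1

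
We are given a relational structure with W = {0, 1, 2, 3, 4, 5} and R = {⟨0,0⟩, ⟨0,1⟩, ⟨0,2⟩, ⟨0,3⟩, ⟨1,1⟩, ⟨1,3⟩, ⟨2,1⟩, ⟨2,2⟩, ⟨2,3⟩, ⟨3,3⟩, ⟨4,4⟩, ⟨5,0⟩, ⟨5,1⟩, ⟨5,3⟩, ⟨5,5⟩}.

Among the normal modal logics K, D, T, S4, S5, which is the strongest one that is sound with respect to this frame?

Serial (axiom D): yes — every world has a successor (e.g. 0 R 0).
Reflexive (axiom T): yes — every world is R-related to itself.
Transitive (axiom 4): no — 5 R 0 and 0 R 2, but not 5 R 2.
Euclidean (axiom 5): no — 0 R 1 and 0 R 2, but not 1 R 2.
So F validates K, D, T; S4 would additionally require R to be transitive. The strongest is T.

T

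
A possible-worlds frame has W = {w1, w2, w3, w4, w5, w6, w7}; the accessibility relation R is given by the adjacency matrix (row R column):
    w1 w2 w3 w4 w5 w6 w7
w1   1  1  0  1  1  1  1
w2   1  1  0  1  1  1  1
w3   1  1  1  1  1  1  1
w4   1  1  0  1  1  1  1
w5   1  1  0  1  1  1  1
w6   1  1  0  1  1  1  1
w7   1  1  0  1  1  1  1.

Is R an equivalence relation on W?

No

Reflexive: yes — every world is R-related to itself.
Symmetric: no — w3 R w1 but not w1 R w3.
Transitive: yes — every two-step R-path is closed by a direct edge.
So R is not an equivalence relation.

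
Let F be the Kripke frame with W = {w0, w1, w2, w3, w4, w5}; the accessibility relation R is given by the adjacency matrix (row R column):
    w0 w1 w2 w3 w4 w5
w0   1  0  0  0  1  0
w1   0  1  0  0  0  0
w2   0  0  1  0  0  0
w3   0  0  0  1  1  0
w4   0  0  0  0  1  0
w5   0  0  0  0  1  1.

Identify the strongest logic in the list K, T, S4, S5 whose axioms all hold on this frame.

Reflexive (axiom T): yes — every world is R-related to itself.
Transitive (axiom 4): yes — every two-step R-path is closed by a direct edge.
Euclidean (axiom 5): no — w0 R w4 and w0 R w0, but not w4 R w0.
So F validates K, T, S4; S5 would additionally require R to be Euclidean. The strongest is S4.

S4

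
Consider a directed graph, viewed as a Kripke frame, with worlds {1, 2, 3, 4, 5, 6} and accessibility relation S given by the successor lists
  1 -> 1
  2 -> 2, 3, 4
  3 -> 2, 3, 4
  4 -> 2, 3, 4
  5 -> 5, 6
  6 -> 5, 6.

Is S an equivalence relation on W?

Yes

Reflexive: yes — every world is S-related to itself.
Symmetric: yes — every pair in S has its reverse in S.
Transitive: yes — every two-step S-path is closed by a direct edge.
So S is an equivalence relation.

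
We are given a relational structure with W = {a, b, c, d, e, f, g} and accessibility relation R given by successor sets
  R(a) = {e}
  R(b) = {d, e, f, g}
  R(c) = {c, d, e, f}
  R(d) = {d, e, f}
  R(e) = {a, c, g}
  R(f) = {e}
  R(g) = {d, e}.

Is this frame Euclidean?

No

Euclidean: no — b R d and b R g, but not d R g.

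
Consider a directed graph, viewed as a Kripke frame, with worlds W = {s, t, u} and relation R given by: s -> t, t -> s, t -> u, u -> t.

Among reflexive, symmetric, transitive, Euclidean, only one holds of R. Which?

Reflexive: no — s is not related to itself.
Symmetric: yes — every pair in R has its reverse in R.
Transitive: no — s R t and t R u, but not s R u.
Euclidean: no — t R s and t R u, but not s R u.
Only symmetric holds.

symmetric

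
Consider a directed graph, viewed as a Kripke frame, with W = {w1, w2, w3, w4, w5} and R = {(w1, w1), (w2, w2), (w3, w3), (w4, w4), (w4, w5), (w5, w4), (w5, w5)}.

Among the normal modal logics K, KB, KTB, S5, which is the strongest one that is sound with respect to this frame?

S5

Symmetric (axiom B): yes — every pair in R has its reverse in R.
Reflexive (axiom T): yes — every world is R-related to itself.
Euclidean (axiom 5): yes — any two successors of a common world are R-related.
So F validates K, KB, KTB, S5. The strongest is S5.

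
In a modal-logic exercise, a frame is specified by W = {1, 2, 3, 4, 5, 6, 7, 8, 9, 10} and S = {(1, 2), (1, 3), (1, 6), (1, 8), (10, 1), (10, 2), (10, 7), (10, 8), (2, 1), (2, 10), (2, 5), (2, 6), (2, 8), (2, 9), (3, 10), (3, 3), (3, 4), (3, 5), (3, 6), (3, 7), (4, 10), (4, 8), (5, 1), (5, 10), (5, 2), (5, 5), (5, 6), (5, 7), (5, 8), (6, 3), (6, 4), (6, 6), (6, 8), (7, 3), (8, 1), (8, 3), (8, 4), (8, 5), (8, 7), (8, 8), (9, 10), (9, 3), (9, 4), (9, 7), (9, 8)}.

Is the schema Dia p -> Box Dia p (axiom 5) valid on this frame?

The schema 5 characterises exactly the Euclidean frames.
Euclidean: no — 1 S 2 and 1 S 3, but not 2 S 3.

No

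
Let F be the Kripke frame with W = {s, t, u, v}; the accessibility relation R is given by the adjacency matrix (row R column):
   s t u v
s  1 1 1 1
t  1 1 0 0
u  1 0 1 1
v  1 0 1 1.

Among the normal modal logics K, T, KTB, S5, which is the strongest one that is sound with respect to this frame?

KTB

Reflexive (axiom T): yes — every world is R-related to itself.
Symmetric (axiom B): yes — every pair in R has its reverse in R.
Euclidean (axiom 5): no — s R t and s R u, but not t R u.
So F validates K, T, KTB; S5 would additionally require R to be Euclidean. The strongest is KTB.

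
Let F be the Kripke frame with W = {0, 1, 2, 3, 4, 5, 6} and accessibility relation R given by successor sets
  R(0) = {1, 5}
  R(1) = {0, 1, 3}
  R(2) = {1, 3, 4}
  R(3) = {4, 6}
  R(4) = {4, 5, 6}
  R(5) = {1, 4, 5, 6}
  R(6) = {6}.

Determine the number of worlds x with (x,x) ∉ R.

Enumerating: 0, 2, 3.

3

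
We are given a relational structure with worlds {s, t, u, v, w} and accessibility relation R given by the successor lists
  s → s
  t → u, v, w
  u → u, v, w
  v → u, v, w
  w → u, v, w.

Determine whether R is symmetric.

No

Symmetric: no — t R u but not u R t.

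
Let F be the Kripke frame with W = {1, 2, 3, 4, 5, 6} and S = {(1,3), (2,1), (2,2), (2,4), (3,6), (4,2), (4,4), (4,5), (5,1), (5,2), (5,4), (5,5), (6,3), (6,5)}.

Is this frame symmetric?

Symmetric: no — 1 S 3 but not 3 S 1.

No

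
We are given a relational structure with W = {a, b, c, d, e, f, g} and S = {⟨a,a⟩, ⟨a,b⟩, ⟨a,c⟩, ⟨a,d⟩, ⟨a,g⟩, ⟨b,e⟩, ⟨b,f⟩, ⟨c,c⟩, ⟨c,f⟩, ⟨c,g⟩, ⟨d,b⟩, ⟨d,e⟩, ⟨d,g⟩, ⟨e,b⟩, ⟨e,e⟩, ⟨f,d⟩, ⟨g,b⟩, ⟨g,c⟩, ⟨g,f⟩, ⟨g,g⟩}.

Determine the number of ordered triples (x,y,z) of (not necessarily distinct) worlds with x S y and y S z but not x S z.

18

Enumerating: (a,b,e), (a,b,f), (a,c,f), (a,d,e), (a,g,f), (b,e,b), (b,f,d), (c,f,d), (c,g,b), (d,b,f), (d,g,c), (d,g,f), (e,b,f), (f,d,b), (f,d,e), (f,d,g), (g,b,e), (g,f,d).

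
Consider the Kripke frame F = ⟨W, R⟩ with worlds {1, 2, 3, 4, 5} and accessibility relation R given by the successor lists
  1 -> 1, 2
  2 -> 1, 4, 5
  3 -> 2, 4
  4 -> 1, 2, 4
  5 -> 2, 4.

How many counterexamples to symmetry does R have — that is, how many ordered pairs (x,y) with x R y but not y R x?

4

Enumerating: (3,2), (3,4), (4,1), (5,4).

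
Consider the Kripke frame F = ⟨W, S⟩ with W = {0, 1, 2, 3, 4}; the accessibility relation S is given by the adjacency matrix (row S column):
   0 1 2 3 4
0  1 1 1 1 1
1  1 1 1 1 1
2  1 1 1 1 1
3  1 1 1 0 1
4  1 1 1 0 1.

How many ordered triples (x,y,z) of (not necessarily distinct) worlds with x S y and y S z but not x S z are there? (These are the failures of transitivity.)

Enumerating: (3,0,3), (3,1,3), (3,2,3), (4,0,3), (4,1,3), (4,2,3).

6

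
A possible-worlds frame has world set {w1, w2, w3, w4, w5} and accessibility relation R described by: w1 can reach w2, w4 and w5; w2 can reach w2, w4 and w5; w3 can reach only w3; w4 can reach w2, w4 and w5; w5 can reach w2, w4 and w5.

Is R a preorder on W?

No

Reflexive: no — w1 is not related to itself.
Transitive: yes — every two-step R-path is closed by a direct edge.
So R is not a preorder.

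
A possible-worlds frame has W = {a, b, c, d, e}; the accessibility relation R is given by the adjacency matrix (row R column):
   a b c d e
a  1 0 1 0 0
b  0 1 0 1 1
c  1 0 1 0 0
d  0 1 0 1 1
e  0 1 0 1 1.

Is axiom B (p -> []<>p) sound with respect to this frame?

Yes

The schema B characterises exactly the symmetric frames.
Symmetric: yes — every pair in R has its reverse in R.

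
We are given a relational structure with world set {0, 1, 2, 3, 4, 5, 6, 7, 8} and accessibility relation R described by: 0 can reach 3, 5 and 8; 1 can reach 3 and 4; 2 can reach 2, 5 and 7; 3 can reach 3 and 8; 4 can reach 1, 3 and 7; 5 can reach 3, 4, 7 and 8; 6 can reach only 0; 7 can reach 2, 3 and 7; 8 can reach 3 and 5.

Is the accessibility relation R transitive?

No

Transitive: no — 0 R 5 and 5 R 4, but not 0 R 4.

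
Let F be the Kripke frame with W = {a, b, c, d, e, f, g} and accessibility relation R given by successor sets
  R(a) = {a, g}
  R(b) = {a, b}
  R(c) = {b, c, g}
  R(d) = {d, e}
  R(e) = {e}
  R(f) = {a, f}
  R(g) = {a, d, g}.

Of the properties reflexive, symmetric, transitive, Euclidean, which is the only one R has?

Reflexive: yes — every world is R-related to itself.
Symmetric: no — b R a but not a R b.
Transitive: no — a R g and g R d, but not a R d.
Euclidean: no — c R b and c R g, but not b R g.
Only reflexive holds.

reflexive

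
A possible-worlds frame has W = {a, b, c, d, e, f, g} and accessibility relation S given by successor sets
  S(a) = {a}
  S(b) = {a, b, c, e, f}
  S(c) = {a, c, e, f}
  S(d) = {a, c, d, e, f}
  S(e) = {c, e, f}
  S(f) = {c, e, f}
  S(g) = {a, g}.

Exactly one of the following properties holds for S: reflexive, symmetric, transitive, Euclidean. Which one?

Reflexive: yes — every world is S-related to itself.
Symmetric: no — b S a but not a S b.
Transitive: no — e S c and c S a, but not e S a.
Euclidean: no — b S a and b S c, but not a S c.
Only reflexive holds.

reflexive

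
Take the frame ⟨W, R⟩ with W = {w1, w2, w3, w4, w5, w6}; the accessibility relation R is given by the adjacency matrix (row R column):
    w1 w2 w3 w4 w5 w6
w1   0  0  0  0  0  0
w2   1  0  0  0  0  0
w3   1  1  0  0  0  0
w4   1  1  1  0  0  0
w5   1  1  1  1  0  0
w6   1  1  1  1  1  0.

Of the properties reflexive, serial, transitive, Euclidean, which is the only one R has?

transitive

Reflexive: no — w1 is not related to itself.
Serial: no — w1 has no R-successor.
Transitive: yes — every two-step R-path is closed by a direct edge.
Euclidean: no — w3 R w1 and w3 R w2, but not w1 R w2.
Only transitive holds.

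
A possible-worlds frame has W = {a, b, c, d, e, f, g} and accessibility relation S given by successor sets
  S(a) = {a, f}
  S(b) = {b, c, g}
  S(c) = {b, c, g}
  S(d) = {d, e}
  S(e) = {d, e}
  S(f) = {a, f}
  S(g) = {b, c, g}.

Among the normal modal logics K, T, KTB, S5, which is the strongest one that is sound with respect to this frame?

S5

Reflexive (axiom T): yes — every world is S-related to itself.
Symmetric (axiom B): yes — every pair in S has its reverse in S.
Euclidean (axiom 5): yes — any two successors of a common world are S-related.
So F validates K, T, KTB, S5. The strongest is S5.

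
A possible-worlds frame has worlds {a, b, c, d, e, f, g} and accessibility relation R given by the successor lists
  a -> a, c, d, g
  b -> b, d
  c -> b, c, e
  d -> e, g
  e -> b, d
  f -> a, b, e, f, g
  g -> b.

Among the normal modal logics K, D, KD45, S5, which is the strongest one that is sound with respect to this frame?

Serial (axiom D): yes — every world has a successor (e.g. a R a).
Euclidean (axiom 5): no — a R c and a R d, but not c R d.
Transitive (axiom 4): no — a R c and c R b, but not a R b.
Reflexive (axiom T): no — d is not related to itself.
So F validates K, D; KD45 would additionally require R to be Euclidean and transitive. The strongest is D.

D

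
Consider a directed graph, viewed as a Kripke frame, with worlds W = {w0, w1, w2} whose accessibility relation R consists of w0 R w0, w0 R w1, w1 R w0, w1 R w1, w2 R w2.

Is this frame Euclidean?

Euclidean: yes — any two successors of a common world are R-related.

Yes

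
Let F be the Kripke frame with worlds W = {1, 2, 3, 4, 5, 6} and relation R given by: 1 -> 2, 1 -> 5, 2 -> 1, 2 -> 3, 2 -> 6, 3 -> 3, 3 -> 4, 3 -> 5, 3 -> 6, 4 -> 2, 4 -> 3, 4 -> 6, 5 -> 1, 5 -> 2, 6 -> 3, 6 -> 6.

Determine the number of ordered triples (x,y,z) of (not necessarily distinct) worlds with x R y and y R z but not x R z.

Enumerating: (1,2,1), (1,2,3), (1,2,6), (1,5,1), (2,1,2), (2,1,5), (2,3,4), (2,3,5), (3,4,2), (3,5,1), (3,5,2), (4,2,1), … and 7 more.
Total: 19.

19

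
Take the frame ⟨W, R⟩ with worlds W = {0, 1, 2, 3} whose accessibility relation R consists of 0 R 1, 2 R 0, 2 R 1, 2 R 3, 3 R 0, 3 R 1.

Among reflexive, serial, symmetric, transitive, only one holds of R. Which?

Reflexive: no — 0 is not related to itself.
Serial: no — 1 has no R-successor.
Symmetric: no — 0 R 1 but not 1 R 0.
Transitive: yes — every two-step R-path is closed by a direct edge.
Only transitive holds.

transitive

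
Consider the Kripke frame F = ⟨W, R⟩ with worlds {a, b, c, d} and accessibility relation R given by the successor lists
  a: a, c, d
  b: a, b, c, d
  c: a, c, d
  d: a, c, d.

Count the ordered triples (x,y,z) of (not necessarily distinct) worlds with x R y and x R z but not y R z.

3

Enumerating: (b,a,b), (b,c,b), (b,d,b).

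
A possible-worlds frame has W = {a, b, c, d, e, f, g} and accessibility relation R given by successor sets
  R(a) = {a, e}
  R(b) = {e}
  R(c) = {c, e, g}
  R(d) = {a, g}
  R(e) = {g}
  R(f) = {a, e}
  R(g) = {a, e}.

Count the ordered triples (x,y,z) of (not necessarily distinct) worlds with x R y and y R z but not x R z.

9

Enumerating: (a,e,g), (b,e,g), (c,g,a), (d,a,e), (d,g,e), (e,g,a), (e,g,e), (f,e,g), (g,e,g).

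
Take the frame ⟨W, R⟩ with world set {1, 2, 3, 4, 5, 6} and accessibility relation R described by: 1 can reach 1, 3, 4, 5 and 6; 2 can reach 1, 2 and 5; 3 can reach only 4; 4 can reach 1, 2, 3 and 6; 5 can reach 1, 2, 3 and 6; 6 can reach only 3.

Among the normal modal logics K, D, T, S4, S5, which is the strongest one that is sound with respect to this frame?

D

Serial (axiom D): yes — every world has a successor (e.g. 1 R 1).
Reflexive (axiom T): no — 3 is not related to itself.
Transitive (axiom 4): no — 1 R 4 and 4 R 2, but not 1 R 2.
Euclidean (axiom 5): no — 1 R 3 and 1 R 5, but not 3 R 5.
So F validates K, D; T would additionally require R to be reflexive. The strongest is D.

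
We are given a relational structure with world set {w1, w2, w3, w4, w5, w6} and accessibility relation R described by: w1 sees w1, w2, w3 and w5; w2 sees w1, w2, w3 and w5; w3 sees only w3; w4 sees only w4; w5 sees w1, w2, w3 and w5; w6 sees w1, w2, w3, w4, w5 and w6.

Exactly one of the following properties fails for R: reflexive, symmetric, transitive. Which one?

Reflexive: yes — every world is R-related to itself.
Symmetric: no — w1 R w3 but not w3 R w1.
Transitive: yes — every two-step R-path is closed by a direct edge.
Only symmetric fails.

symmetric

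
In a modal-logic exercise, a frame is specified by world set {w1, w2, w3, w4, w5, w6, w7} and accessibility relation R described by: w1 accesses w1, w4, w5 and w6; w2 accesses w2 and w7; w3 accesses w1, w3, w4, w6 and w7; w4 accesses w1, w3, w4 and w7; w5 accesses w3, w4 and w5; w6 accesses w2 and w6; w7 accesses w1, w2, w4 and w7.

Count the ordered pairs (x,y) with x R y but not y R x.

Enumerating: (w1,w5), (w1,w6), (w3,w1), (w3,w6), (w3,w7), (w5,w3), (w5,w4), (w6,w2), (w7,w1).

9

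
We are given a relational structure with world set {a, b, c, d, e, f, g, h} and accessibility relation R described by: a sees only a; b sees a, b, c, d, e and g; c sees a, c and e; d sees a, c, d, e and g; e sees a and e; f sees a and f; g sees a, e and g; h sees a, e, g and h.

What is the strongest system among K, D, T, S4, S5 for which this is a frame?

Serial (axiom D): yes — every world has a successor (e.g. a R a).
Reflexive (axiom T): yes — every world is R-related to itself.
Transitive (axiom 4): yes — every two-step R-path is closed by a direct edge.
Euclidean (axiom 5): no — b R a and b R c, but not a R c.
So F validates K, D, T, S4; S5 would additionally require R to be Euclidean. The strongest is S4.

S4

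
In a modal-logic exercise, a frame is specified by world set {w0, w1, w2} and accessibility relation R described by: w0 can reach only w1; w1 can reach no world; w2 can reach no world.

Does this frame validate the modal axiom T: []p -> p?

The schema T characterises exactly the reflexive frames.
Reflexive: no — w0 is not related to itself.

No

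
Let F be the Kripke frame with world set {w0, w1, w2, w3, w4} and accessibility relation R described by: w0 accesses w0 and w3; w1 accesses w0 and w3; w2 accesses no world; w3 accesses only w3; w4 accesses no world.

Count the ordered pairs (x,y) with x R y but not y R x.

3

Enumerating: (w0,w3), (w1,w0), (w1,w3).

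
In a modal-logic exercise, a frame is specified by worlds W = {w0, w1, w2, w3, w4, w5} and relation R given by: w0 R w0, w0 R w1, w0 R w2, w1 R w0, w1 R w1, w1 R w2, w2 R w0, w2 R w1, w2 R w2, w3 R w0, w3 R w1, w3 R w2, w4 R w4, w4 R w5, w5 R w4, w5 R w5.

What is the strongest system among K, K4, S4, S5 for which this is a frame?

Transitive (axiom 4): yes — every two-step R-path is closed by a direct edge.
Reflexive (axiom T): no — w3 is not related to itself.
Euclidean (axiom 5): yes — any two successors of a common world are R-related.
So F validates K, K4; S4 would additionally require R to be reflexive. The strongest is K4.

K4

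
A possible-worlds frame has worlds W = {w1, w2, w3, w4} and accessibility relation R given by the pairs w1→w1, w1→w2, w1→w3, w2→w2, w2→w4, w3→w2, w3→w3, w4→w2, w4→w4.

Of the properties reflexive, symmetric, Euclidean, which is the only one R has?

reflexive

Reflexive: yes — every world is R-related to itself.
Symmetric: no — w1 R w2 but not w2 R w1.
Euclidean: no — w1 R w2 and w1 R w3, but not w2 R w3.
Only reflexive holds.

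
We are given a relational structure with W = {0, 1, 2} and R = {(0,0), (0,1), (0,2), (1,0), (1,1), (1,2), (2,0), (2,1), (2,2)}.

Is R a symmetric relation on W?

Symmetric: yes — every pair in R has its reverse in R.

Yes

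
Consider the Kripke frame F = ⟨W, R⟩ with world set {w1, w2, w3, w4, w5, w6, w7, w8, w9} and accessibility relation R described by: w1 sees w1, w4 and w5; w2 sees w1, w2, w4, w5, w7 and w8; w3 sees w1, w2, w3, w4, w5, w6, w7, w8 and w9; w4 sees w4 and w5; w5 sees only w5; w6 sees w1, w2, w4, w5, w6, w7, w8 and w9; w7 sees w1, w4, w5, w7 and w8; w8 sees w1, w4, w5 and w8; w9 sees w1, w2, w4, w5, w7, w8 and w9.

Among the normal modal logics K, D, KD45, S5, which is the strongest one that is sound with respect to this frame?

D

Serial (axiom D): yes — every world has a successor (e.g. w1 R w1).
Euclidean (axiom 5): no — w1 R w5 and w1 R w4, but not w5 R w4.
Transitive (axiom 4): yes — every two-step R-path is closed by a direct edge.
Reflexive (axiom T): yes — every world is R-related to itself.
So F validates K, D; KD45 would additionally require R to be Euclidean. The strongest is D.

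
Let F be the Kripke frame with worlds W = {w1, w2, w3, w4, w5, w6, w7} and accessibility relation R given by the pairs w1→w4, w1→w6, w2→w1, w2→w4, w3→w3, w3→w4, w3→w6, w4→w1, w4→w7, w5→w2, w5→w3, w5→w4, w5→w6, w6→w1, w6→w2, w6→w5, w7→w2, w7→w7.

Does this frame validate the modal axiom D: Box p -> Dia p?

Yes

Axiom D corresponds to the accessibility relation being serial.
Serial: yes — every world has a successor (e.g. w1 R w4).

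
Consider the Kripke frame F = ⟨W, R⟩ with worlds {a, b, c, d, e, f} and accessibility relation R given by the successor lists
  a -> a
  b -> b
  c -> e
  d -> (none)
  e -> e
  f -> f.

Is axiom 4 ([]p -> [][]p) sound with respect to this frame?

Axiom 4 corresponds to the accessibility relation being transitive.
Transitive: yes — every two-step R-path is closed by a direct edge.

Yes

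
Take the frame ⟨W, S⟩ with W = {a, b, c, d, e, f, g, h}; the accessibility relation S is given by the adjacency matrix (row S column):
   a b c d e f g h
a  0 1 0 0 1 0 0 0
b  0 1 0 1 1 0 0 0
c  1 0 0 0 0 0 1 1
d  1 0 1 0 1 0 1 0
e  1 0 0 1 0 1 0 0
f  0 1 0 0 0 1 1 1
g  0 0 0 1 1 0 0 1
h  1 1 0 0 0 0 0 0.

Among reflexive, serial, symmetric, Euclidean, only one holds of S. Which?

Reflexive: no — a is not related to itself.
Serial: yes — every world has a successor (e.g. a S b).
Symmetric: no — a S b but not b S a.
Euclidean: no — a S e and a S b, but not e S b.
Only serial holds.

serial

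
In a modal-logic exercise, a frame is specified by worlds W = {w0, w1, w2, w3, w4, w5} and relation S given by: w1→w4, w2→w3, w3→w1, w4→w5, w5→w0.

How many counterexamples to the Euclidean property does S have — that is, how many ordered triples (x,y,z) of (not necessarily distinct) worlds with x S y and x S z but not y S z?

5

Enumerating: (w1,w4,w4), (w2,w3,w3), (w3,w1,w1), (w4,w5,w5), (w5,w0,w0).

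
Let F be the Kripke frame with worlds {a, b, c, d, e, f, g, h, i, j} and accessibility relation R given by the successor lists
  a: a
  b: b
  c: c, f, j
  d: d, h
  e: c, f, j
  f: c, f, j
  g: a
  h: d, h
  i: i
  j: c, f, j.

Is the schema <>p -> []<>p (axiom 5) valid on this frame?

Yes

The schema 5 characterises exactly the Euclidean frames.
Euclidean: yes — any two successors of a common world are R-related.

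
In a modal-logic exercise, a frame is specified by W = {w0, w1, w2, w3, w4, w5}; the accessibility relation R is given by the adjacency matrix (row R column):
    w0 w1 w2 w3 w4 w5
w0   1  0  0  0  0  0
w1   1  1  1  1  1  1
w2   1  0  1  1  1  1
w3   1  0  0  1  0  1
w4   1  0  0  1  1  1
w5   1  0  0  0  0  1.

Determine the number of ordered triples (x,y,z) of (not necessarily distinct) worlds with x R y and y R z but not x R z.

0

R is transitive; there are no such tuples.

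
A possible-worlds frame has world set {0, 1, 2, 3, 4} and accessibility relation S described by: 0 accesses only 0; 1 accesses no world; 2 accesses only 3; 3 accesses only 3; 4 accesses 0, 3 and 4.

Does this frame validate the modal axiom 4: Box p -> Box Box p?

Axiom 4 corresponds to the accessibility relation being transitive.
Transitive: yes — every two-step S-path is closed by a direct edge.

Yes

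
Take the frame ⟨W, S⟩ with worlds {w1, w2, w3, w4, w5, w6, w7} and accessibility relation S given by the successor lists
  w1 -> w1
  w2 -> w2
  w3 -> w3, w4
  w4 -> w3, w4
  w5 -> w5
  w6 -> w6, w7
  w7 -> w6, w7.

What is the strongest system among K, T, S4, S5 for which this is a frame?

S5

Reflexive (axiom T): yes — every world is S-related to itself.
Transitive (axiom 4): yes — every two-step S-path is closed by a direct edge.
Euclidean (axiom 5): yes — any two successors of a common world are S-related.
So F validates K, T, S4, S5. The strongest is S5.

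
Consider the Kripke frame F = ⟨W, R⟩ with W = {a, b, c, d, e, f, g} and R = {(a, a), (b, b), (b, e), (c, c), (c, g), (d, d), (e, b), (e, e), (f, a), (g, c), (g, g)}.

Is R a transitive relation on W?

Yes

Transitive: yes — every two-step R-path is closed by a direct edge.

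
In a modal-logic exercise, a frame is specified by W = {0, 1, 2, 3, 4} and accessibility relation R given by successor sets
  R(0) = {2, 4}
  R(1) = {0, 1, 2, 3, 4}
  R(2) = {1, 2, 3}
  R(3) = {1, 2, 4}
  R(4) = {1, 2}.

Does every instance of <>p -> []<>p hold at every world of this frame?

No

The schema 5 characterises exactly the Euclidean frames.
Euclidean: no — 0 R 2 and 0 R 4, but not 2 R 4.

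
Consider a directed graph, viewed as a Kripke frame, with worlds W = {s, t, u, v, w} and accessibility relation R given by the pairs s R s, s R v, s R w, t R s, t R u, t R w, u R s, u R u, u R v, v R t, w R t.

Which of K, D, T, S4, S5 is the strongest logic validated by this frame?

Serial (axiom D): yes — every world has a successor (e.g. s R s).
Reflexive (axiom T): no — t is not related to itself.
Transitive (axiom 4): no — s R v and v R t, but not s R t.
Euclidean (axiom 5): no — s R v and s R w, but not v R w.
So F validates K, D; T would additionally require R to be reflexive. The strongest is D.

D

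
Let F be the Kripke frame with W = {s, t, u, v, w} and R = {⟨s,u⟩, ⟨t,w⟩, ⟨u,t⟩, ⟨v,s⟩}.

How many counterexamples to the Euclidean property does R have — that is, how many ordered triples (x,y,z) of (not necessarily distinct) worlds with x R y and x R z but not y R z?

Enumerating: (s,u,u), (t,w,w), (u,t,t), (v,s,s).

4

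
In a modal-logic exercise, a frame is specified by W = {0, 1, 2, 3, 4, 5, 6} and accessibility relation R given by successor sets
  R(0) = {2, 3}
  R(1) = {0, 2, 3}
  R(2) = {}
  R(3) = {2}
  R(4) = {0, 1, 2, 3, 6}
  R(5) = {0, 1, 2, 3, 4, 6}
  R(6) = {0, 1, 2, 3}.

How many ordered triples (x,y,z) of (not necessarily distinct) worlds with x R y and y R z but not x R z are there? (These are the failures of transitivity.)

R is transitive; there are no such tuples.

0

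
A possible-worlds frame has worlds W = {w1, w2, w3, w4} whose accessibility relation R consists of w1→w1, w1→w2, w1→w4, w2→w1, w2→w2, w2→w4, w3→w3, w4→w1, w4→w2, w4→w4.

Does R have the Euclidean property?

Euclidean: yes — any two successors of a common world are R-related.

Yes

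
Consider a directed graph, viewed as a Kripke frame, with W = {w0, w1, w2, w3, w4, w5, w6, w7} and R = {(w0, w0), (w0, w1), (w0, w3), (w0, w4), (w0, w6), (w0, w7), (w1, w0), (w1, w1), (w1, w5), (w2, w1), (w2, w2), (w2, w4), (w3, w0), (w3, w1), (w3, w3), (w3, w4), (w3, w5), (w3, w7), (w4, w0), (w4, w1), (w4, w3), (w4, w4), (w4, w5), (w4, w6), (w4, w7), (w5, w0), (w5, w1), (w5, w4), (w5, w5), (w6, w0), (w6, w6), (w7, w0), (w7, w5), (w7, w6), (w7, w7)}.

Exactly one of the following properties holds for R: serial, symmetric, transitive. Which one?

serial

Serial: yes — every world has a successor (e.g. w0 R w0).
Symmetric: no — w2 R w1 but not w1 R w2.
Transitive: no — w0 R w1 and w1 R w5, but not w0 R w5.
Only serial holds.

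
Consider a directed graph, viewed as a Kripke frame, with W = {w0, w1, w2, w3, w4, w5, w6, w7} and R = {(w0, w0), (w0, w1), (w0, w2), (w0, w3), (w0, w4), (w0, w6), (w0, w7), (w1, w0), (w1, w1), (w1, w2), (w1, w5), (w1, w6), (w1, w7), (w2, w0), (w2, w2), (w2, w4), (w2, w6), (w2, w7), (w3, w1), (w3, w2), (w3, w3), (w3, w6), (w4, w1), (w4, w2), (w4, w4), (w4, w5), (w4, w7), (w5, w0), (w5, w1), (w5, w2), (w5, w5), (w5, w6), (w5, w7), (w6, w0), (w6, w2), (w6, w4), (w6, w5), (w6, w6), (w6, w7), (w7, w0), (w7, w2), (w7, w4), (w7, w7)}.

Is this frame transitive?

Transitive: no — w0 R w1 and w1 R w5, but not w0 R w5.

No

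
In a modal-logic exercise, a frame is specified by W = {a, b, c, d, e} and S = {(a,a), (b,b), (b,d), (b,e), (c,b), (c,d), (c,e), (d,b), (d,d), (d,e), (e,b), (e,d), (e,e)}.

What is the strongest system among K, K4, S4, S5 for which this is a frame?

Transitive (axiom 4): yes — every two-step S-path is closed by a direct edge.
Reflexive (axiom T): no — c is not related to itself.
Euclidean (axiom 5): yes — any two successors of a common world are S-related.
So F validates K, K4; S4 would additionally require S to be reflexive. The strongest is K4.

K4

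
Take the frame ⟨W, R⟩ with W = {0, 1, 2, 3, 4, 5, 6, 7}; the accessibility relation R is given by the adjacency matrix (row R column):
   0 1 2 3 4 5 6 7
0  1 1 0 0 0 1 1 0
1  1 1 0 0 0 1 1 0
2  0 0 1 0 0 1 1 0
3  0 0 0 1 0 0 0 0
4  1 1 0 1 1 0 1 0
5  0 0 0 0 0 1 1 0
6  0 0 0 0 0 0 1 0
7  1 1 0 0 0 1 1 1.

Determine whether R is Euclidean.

No

Euclidean: no — 0 R 5 and 0 R 1, but not 5 R 1.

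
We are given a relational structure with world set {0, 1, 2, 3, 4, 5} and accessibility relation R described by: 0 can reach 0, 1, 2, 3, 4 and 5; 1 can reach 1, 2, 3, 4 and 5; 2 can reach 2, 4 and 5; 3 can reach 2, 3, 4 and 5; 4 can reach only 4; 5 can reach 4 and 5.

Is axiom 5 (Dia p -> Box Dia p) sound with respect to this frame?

No

By correspondence theory, 5 is valid on a frame iff R is Euclidean.
Euclidean: no — 0 R 2 and 0 R 1, but not 2 R 1.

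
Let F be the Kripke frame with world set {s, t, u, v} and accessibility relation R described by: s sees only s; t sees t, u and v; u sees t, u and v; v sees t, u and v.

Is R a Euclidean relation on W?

Euclidean: yes — any two successors of a common world are R-related.

Yes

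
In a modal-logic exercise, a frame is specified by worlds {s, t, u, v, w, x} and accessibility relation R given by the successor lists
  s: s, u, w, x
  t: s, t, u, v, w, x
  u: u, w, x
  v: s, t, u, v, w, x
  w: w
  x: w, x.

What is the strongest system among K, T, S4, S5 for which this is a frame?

S4

Reflexive (axiom T): yes — every world is R-related to itself.
Transitive (axiom 4): yes — every two-step R-path is closed by a direct edge.
Euclidean (axiom 5): no — s R w and s R u, but not w R u.
So F validates K, T, S4; S5 would additionally require R to be Euclidean. The strongest is S4.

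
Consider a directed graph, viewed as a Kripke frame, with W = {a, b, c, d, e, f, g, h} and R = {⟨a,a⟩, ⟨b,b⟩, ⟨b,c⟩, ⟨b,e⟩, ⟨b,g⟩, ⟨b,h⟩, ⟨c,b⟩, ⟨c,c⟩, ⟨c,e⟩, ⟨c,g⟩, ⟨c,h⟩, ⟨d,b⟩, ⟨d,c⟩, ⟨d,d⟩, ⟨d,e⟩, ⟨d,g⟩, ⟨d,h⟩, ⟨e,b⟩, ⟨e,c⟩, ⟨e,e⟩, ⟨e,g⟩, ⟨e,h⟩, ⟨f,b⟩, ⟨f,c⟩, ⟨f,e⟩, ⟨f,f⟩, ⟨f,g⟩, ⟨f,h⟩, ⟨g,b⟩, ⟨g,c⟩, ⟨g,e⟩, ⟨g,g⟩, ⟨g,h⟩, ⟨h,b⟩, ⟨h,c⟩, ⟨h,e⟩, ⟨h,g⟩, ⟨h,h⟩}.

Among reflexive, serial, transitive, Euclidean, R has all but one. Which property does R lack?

Euclidean

Reflexive: yes — every world is R-related to itself.
Serial: yes — every world has a successor (e.g. a R a).
Transitive: yes — every two-step R-path is closed by a direct edge.
Euclidean: no — d R b and d R d, but not b R d.
Only Euclidean fails.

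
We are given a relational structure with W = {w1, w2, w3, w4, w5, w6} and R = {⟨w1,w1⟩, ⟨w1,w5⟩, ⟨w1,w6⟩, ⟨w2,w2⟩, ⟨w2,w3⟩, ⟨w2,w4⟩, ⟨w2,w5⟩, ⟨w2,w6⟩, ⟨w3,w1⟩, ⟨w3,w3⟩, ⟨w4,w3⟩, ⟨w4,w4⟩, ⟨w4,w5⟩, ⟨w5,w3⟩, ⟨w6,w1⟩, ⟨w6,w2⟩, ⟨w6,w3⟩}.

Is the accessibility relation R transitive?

No

Transitive: no — w1 R w5 and w5 R w3, but not w1 R w3.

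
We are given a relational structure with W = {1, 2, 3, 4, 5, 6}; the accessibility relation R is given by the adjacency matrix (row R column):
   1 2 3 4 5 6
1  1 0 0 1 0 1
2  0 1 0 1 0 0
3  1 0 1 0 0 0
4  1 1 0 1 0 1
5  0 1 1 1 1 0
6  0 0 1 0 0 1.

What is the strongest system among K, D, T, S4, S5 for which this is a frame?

Serial (axiom D): yes — every world has a successor (e.g. 1 R 1).
Reflexive (axiom T): yes — every world is R-related to itself.
Transitive (axiom 4): no — 1 R 4 and 4 R 2, but not 1 R 2.
Euclidean (axiom 5): no — 1 R 6 and 1 R 4, but not 6 R 4.
So F validates K, D, T; S4 would additionally require R to be transitive. The strongest is T.

T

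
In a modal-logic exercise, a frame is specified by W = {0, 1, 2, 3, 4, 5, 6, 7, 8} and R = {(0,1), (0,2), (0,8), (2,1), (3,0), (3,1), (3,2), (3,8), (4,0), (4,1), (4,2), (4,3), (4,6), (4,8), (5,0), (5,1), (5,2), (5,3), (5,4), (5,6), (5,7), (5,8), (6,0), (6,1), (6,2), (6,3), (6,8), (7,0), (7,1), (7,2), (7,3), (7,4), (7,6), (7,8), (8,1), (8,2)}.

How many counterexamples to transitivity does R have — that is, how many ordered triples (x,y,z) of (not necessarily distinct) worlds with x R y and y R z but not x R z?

R is transitive; there are no such tuples.

0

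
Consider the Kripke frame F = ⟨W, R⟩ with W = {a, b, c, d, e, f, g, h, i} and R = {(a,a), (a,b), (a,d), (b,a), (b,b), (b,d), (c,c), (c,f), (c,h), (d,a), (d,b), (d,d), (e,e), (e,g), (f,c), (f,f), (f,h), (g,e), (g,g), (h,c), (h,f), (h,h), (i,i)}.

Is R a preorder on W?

Reflexive: yes — every world is R-related to itself.
Transitive: yes — every two-step R-path is closed by a direct edge.
So R is a preorder.

Yes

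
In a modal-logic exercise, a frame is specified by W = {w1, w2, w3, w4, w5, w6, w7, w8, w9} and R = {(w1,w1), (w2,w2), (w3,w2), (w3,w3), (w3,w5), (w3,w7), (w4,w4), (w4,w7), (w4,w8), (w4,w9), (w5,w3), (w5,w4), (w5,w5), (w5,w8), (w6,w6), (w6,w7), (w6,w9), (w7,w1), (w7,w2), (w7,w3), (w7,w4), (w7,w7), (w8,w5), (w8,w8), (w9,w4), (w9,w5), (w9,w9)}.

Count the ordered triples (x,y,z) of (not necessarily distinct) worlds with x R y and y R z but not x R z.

Enumerating: (w3,w5,w4), (w3,w5,w8), (w3,w7,w1), (w3,w7,w4), (w4,w7,w1), (w4,w7,w2), (w4,w7,w3), (w4,w8,w5), (w4,w9,w5), (w5,w3,w2), (w5,w3,w7), (w5,w4,w7), … and 16 more.
Total: 28.

28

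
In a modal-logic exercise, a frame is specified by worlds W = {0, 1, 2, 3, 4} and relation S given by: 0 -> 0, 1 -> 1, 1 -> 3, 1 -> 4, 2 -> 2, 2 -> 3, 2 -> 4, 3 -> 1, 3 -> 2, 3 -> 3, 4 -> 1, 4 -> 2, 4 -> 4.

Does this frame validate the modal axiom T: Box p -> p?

Axiom T corresponds to the accessibility relation being reflexive.
Reflexive: yes — every world is S-related to itself.

Yes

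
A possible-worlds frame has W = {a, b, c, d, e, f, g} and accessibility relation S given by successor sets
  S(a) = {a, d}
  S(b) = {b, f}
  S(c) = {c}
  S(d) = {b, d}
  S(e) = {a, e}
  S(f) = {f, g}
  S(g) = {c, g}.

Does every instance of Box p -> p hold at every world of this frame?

Axiom T corresponds to the accessibility relation being reflexive.
Reflexive: yes — every world is S-related to itself.

Yes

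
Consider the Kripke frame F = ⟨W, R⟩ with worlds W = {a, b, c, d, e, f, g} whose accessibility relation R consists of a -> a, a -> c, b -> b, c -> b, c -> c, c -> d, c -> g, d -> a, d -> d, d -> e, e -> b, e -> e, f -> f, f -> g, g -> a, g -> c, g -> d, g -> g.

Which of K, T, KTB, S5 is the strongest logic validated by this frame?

T

Reflexive (axiom T): yes — every world is R-related to itself.
Symmetric (axiom B): no — a R c but not c R a.
Euclidean (axiom 5): no — c R b and c R d, but not b R d.
So F validates K, T; KTB would additionally require R to be symmetric. The strongest is T.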